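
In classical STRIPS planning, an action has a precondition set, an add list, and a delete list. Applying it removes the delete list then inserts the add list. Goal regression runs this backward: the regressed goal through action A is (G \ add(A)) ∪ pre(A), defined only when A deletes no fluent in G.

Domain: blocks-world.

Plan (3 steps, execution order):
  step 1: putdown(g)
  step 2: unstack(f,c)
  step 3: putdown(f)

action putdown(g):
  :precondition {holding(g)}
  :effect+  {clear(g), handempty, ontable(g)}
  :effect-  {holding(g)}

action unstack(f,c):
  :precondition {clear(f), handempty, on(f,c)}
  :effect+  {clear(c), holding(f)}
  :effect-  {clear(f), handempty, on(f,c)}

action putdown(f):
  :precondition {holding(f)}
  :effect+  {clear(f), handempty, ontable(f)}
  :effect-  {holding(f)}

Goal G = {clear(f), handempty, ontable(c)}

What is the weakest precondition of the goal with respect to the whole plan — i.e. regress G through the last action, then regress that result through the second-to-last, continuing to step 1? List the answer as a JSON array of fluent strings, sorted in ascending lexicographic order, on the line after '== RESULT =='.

Regress step by step:
  through step 3 (putdown(f)): drop {clear(f), handempty}, keep {ontable(c)}, require {holding(f)}
    → {holding(f), ontable(c)}
  through step 2 (unstack(f,c)): drop {holding(f)}, keep {ontable(c)}, require {clear(f), handempty, on(f,c)}
    → {clear(f), handempty, on(f,c), ontable(c)}
  through step 1 (putdown(g)): drop {handempty}, keep {clear(f), on(f,c), ontable(c)}, require {holding(g)}
    → {clear(f), holding(g), on(f,c), ontable(c)}

== RESULT ==
["clear(f)", "holding(g)", "on(f,c)", "ontable(c)"]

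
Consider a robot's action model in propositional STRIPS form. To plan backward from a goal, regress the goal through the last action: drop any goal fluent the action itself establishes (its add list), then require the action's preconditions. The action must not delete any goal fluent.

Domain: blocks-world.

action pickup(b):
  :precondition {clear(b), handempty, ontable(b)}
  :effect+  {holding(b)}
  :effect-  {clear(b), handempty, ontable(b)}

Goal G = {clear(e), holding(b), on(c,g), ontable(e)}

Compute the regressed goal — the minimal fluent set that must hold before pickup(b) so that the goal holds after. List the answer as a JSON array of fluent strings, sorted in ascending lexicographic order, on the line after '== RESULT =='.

Compute (G \ add) ∪ pre:
  G ∩ del = {}  (empty — regression defined)
  G \ add = {clear(e), holding(b), on(c,g), ontable(e)} \ {holding(b)} = {clear(e), on(c,g), ontable(e)}
  ∪ pre   = {clear(e), on(c,g), ontable(e)} ∪ {clear(b), handempty, ontable(b)}
          = {clear(b), clear(e), handempty, on(c,g), ontable(b), ontable(e)}

== RESULT ==
["clear(b)", "clear(e)", "handempty", "on(c,g)", "ontable(b)", "ontable(e)"]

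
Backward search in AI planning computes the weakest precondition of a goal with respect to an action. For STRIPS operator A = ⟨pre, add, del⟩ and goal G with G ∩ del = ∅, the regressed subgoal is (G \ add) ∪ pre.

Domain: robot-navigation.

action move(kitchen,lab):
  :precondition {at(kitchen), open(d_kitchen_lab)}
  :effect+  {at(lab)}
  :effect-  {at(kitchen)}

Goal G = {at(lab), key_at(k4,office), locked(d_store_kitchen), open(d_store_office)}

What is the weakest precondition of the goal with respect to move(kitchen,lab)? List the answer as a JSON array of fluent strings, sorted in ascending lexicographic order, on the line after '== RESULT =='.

Regress:
  G ∩ del = {}  (empty — regression defined)
  G \ add = {at(lab), key_at(k4,office), locked(d_store_kitchen), open(d_store_office)} \ {at(lab)} = {key_at(k4,office), locked(d_store_kitchen), open(d_store_office)}
  ∪ pre   = {key_at(k4,office), locked(d_store_kitchen), open(d_store_office)} ∪ {at(kitchen), open(d_kitchen_lab)}
          = {at(kitchen), key_at(k4,office), locked(d_store_kitchen), open(d_kitchen_lab), open(d_store_office)}

== RESULT ==
["at(kitchen)", "key_at(k4,office)", "locked(d_store_kitchen)", "open(d_kitchen_lab)", "open(d_store_office)"]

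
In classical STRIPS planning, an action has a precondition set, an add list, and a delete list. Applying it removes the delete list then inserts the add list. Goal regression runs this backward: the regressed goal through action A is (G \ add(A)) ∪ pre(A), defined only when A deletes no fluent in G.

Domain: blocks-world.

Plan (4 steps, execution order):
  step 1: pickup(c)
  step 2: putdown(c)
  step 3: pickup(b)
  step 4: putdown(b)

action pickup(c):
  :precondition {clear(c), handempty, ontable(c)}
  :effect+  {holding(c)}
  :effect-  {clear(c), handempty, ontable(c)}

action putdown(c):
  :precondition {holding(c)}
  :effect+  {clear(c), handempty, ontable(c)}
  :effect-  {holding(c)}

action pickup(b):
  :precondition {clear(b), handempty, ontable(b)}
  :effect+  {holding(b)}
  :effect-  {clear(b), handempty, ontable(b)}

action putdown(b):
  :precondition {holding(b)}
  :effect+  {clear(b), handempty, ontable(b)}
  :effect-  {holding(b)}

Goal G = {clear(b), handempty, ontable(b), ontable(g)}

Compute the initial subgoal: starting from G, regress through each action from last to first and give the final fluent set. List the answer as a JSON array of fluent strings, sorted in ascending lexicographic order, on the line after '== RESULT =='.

Work backward from the goal:
  through step 4 (putdown(b)): drop {clear(b), handempty, ontable(b)}, keep {ontable(g)}, require {holding(b)}
    → {holding(b), ontable(g)}
  through step 3 (pickup(b)): drop {holding(b)}, keep {ontable(g)}, require {clear(b), handempty, ontable(b)}
    → {clear(b), handempty, ontable(b), ontable(g)}
  through step 2 (putdown(c)): drop {handempty}, keep {clear(b), ontable(b), ontable(g)}, require {holding(c)}
    → {clear(b), holding(c), ontable(b), ontable(g)}
  through step 1 (pickup(c)): drop {holding(c)}, keep {clear(b), ontable(b), ontable(g)}, require {clear(c), handempty, ontable(c)}
    → {clear(b), clear(c), handempty, ontable(b), ontable(c), ontable(g)}

== RESULT ==
["clear(b)", "clear(c)", "handempty", "ontable(b)", "ontable(c)", "ontable(g)"]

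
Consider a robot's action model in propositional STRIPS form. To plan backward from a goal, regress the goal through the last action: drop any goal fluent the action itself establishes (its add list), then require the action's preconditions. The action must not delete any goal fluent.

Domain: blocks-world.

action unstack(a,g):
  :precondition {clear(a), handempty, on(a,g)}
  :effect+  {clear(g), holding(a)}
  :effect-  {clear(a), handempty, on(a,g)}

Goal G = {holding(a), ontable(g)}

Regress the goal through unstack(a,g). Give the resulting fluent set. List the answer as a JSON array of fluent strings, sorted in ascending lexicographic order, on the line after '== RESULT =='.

Regress:
  G ∩ del = {}  (empty — regression defined)
  G \ add = {holding(a), ontable(g)} \ {clear(g), holding(a)} = {ontable(g)}
  ∪ pre   = {ontable(g)} ∪ {clear(a), handempty, on(a,g)}
          = {clear(a), handempty, on(a,g), ontable(g)}

== RESULT ==
["clear(a)", "handempty", "on(a,g)", "ontable(g)"]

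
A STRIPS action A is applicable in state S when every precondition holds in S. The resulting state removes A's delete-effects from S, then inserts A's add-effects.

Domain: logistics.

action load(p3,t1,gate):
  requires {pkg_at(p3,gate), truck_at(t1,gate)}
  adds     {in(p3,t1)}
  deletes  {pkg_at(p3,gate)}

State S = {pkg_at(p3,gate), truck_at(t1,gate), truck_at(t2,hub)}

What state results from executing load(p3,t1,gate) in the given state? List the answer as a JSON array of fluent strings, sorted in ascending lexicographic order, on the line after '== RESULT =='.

Progress:
  pre ⊆ S: {pkg_at(p3,gate), truck_at(t1,gate)} ⊆ S  — applicable
  S \ del = {truck_at(t1,gate), truck_at(t2,hub)}
  ∪ add   = {in(p3,t1), truck_at(t1,gate), truck_at(t2,hub)}

== RESULT ==
["in(p3,t1)", "truck_at(t1,gate)", "truck_at(t2,hub)"]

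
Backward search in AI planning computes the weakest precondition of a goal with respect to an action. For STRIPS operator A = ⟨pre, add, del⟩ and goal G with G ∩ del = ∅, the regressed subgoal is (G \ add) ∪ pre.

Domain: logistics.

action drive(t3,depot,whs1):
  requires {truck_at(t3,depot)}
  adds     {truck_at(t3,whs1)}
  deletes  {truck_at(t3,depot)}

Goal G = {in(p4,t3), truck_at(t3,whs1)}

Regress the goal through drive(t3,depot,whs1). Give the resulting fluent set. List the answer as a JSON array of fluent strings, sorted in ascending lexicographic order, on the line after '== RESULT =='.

Compute (G \ add) ∪ pre:
  G ∩ del = {}  (empty — regression defined)
  G \ add = {in(p4,t3), truck_at(t3,whs1)} \ {truck_at(t3,whs1)} = {in(p4,t3)}
  ∪ pre   = {in(p4,t3)} ∪ {truck_at(t3,depot)}
          = {in(p4,t3), truck_at(t3,depot)}

== RESULT ==
["in(p4,t3)", "truck_at(t3,depot)"]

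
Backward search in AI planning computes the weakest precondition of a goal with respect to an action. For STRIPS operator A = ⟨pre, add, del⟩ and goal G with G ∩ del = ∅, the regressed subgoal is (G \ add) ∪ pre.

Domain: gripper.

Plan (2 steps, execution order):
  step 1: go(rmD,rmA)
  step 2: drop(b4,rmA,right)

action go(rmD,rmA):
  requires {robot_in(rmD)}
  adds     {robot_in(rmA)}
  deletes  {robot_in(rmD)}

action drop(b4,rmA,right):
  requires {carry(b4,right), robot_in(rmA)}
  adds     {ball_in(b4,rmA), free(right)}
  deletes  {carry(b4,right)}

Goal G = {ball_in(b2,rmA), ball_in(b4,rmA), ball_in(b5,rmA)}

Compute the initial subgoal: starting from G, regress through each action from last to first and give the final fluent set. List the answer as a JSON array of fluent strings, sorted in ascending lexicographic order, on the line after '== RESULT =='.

Work backward from the goal:
  through step 2 (drop(b4,rmA,right)): drop {ball_in(b4,rmA)}, keep {ball_in(b2,rmA), ball_in(b5,rmA)}, require {carry(b4,right), robot_in(rmA)}
    → {ball_in(b2,rmA), ball_in(b5,rmA), carry(b4,right), robot_in(rmA)}
  through step 1 (go(rmD,rmA)): drop {robot_in(rmA)}, keep {ball_in(b2,rmA), ball_in(b5,rmA), carry(b4,right)}, require {robot_in(rmD)}
    → {ball_in(b2,rmA), ball_in(b5,rmA), carry(b4,right), robot_in(rmD)}

== RESULT ==
["ball_in(b2,rmA)", "ball_in(b5,rmA)", "carry(b4,right)", "robot_in(rmD)"]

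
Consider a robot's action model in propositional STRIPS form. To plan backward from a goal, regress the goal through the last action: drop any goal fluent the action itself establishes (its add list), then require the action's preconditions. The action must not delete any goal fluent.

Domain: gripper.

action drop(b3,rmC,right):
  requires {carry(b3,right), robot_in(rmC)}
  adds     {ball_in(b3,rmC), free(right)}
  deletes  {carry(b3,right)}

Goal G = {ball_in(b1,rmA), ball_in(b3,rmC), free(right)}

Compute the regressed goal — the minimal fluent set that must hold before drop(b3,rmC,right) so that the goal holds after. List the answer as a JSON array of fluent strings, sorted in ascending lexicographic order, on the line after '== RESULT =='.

Regress:
  G ∩ del = {}  (empty — regression defined)
  G \ add = {ball_in(b1,rmA), ball_in(b3,rmC), free(right)} \ {ball_in(b3,rmC), free(right)} = {ball_in(b1,rmA)}
  ∪ pre   = {ball_in(b1,rmA)} ∪ {carry(b3,right), robot_in(rmC)}
          = {ball_in(b1,rmA), carry(b3,right), robot_in(rmC)}

== RESULT ==
["ball_in(b1,rmA)", "carry(b3,right)", "robot_in(rmC)"]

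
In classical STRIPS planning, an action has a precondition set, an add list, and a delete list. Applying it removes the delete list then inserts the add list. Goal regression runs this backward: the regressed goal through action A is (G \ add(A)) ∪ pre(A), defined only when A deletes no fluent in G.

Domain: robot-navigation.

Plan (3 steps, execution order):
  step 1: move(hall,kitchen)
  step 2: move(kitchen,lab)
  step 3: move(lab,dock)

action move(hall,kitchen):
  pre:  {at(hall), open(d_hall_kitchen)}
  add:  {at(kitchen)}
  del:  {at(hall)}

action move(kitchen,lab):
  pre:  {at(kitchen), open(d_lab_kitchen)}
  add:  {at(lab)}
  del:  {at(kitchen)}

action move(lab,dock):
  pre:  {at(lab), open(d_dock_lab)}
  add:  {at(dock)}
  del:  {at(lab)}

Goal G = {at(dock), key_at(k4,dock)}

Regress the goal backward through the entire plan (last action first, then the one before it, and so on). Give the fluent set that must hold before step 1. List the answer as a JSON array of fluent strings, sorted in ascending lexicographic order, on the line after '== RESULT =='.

Regress step by step:
  through step 3 (move(lab,dock)): drop {at(dock)}, keep {key_at(k4,dock)}, require {at(lab), open(d_dock_lab)}
    → {at(lab), key_at(k4,dock), open(d_dock_lab)}
  through step 2 (move(kitchen,lab)): drop {at(lab)}, keep {key_at(k4,dock), open(d_dock_lab)}, require {at(kitchen), open(d_lab_kitchen)}
    → {at(kitchen), key_at(k4,dock), open(d_dock_lab), open(d_lab_kitchen)}
  through step 1 (move(hall,kitchen)): drop {at(kitchen)}, keep {key_at(k4,dock), open(d_dock_lab), open(d_lab_kitchen)}, require {at(hall), open(d_hall_kitchen)}
    → {at(hall), key_at(k4,dock), open(d_dock_lab), open(d_hall_kitchen), open(d_lab_kitchen)}

== RESULT ==
["at(hall)", "key_at(k4,dock)", "open(d_dock_lab)", "open(d_hall_kitchen)", "open(d_lab_kitchen)"]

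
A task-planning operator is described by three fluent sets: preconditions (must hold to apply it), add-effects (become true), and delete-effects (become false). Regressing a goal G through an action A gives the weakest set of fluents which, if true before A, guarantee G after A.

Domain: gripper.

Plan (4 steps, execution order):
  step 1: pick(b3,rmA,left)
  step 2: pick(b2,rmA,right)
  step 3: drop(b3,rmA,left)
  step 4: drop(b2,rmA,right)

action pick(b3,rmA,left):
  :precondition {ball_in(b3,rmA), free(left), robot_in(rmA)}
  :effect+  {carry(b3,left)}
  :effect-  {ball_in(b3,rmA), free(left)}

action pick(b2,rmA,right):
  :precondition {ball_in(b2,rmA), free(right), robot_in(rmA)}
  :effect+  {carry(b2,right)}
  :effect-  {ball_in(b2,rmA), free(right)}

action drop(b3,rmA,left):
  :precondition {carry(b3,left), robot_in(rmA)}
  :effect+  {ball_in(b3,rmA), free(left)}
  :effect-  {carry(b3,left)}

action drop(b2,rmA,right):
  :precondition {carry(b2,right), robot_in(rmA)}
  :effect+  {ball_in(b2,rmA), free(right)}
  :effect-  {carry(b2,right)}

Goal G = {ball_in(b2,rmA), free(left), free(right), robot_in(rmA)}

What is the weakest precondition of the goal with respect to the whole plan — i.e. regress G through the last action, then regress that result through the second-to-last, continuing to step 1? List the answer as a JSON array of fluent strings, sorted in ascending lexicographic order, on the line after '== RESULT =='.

Regress step by step:
  through step 4 (drop(b2,rmA,right)): drop {ball_in(b2,rmA), free(right)}, keep {free(left), robot_in(rmA)}, require {carry(b2,right), robot_in(rmA)}
    → {carry(b2,right), free(left), robot_in(rmA)}
  through step 3 (drop(b3,rmA,left)): drop {free(left)}, keep {carry(b2,right), robot_in(rmA)}, require {carry(b3,left), robot_in(rmA)}
    → {carry(b2,right), carry(b3,left), robot_in(rmA)}
  through step 2 (pick(b2,rmA,right)): drop {carry(b2,right)}, keep {carry(b3,left), robot_in(rmA)}, require {ball_in(b2,rmA), free(right), robot_in(rmA)}
    → {ball_in(b2,rmA), carry(b3,left), free(right), robot_in(rmA)}
  through step 1 (pick(b3,rmA,left)): drop {carry(b3,left)}, keep {ball_in(b2,rmA), free(right), robot_in(rmA)}, require {ball_in(b3,rmA), free(left), robot_in(rmA)}
    → {ball_in(b2,rmA), ball_in(b3,rmA), free(left), free(right), robot_in(rmA)}

== RESULT ==
["ball_in(b2,rmA)", "ball_in(b3,rmA)", "free(left)", "free(right)", "robot_in(rmA)"]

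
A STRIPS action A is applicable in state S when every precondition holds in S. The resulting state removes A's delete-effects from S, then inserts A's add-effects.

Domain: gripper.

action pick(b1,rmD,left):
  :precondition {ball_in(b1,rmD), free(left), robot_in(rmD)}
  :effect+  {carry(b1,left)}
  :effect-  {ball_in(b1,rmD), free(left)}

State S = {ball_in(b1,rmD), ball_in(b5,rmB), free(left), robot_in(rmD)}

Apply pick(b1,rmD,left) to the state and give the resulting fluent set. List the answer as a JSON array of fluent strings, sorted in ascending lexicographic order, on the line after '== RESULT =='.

Progress:
  pre ⊆ S: {ball_in(b1,rmD), free(left), robot_in(rmD)} ⊆ S  — applicable
  S \ del = {ball_in(b5,rmB), robot_in(rmD)}
  ∪ add   = {ball_in(b5,rmB), carry(b1,left), robot_in(rmD)}

== RESULT ==
["ball_in(b5,rmB)", "carry(b1,left)", "robot_in(rmD)"]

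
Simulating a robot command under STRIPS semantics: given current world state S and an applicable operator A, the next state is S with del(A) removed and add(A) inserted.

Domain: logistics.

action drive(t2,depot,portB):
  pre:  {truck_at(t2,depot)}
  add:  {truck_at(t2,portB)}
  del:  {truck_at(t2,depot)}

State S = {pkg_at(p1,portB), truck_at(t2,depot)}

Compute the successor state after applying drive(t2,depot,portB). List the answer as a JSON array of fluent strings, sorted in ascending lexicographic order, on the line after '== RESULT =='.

Compute (S \ del) ∪ add:
  pre ⊆ S: {truck_at(t2,depot)} ⊆ S  — applicable
  S \ del = {pkg_at(p1,portB)}
  ∪ add   = {pkg_at(p1,portB), truck_at(t2,portB)}

== RESULT ==
["pkg_at(p1,portB)", "truck_at(t2,portB)"]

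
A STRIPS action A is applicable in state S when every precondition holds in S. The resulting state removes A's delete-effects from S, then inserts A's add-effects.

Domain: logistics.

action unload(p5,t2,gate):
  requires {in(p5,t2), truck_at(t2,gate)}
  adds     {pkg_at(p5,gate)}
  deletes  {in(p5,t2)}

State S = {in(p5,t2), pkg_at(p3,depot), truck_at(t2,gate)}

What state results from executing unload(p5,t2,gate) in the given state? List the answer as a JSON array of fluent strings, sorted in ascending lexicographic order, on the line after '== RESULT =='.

Compute (S \ del) ∪ add:
  pre ⊆ S: {in(p5,t2), truck_at(t2,gate)} ⊆ S  — applicable
  S \ del = {pkg_at(p3,depot), truck_at(t2,gate)}
  ∪ add   = {pkg_at(p3,depot), pkg_at(p5,gate), truck_at(t2,gate)}

== RESULT ==
["pkg_at(p3,depot)", "pkg_at(p5,gate)", "truck_at(t2,gate)"]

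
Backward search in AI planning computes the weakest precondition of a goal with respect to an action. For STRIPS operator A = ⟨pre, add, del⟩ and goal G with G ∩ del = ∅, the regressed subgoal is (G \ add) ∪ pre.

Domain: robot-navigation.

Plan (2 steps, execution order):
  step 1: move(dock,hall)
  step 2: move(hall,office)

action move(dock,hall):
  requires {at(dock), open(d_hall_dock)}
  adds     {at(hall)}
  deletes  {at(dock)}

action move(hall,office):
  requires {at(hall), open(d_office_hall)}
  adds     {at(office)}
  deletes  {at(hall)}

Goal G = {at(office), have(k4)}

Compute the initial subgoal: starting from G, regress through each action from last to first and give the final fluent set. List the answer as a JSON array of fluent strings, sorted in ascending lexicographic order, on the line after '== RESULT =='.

Work backward from the goal:
  through step 2 (move(hall,office)): drop {at(office)}, keep {have(k4)}, require {at(hall), open(d_office_hall)}
    → {at(hall), have(k4), open(d_office_hall)}
  through step 1 (move(dock,hall)): drop {at(hall)}, keep {have(k4), open(d_office_hall)}, require {at(dock), open(d_hall_dock)}
    → {at(dock), have(k4), open(d_hall_dock), open(d_office_hall)}

== RESULT ==
["at(dock)", "have(k4)", "open(d_hall_dock)", "open(d_office_hall)"]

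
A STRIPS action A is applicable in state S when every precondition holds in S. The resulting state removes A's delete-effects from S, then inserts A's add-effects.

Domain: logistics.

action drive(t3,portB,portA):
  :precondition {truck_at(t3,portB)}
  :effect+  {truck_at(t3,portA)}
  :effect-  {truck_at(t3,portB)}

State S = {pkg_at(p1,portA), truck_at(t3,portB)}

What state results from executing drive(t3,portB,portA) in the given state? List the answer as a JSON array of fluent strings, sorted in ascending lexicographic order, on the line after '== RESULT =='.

Progress:
  pre ⊆ S: {truck_at(t3,portB)} ⊆ S  — applicable
  S \ del = {pkg_at(p1,portA)}
  ∪ add   = {pkg_at(p1,portA), truck_at(t3,portA)}

== RESULT ==
["pkg_at(p1,portA)", "truck_at(t3,portA)"]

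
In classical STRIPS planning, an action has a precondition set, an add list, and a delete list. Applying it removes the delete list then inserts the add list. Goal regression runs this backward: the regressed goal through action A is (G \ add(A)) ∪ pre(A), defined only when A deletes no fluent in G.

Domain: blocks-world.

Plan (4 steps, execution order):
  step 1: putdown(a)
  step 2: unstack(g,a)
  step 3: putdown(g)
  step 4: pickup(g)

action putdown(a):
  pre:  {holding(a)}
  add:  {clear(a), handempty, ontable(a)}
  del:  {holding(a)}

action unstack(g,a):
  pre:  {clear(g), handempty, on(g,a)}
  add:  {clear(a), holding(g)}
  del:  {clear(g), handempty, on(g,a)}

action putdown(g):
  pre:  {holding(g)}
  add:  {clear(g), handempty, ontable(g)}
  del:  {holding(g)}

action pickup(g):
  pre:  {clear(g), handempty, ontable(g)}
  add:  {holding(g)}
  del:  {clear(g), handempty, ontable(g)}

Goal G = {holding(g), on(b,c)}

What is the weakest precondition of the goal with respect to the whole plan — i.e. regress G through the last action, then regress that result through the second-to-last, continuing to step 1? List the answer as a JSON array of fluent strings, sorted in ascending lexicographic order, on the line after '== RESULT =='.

Work backward from the goal:
  through step 4 (pickup(g)): drop {holding(g)}, keep {on(b,c)}, require {clear(g), handempty, ontable(g)}
    → {clear(g), handempty, on(b,c), ontable(g)}
  through step 3 (putdown(g)): drop {clear(g), handempty, ontable(g)}, keep {on(b,c)}, require {holding(g)}
    → {holding(g), on(b,c)}
  through step 2 (unstack(g,a)): drop {holding(g)}, keep {on(b,c)}, require {clear(g), handempty, on(g,a)}
    → {clear(g), handempty, on(b,c), on(g,a)}
  through step 1 (putdown(a)): drop {handempty}, keep {clear(g), on(b,c), on(g,a)}, require {holding(a)}
    → {clear(g), holding(a), on(b,c), on(g,a)}

== RESULT ==
["clear(g)", "holding(a)", "on(b,c)", "on(g,a)"]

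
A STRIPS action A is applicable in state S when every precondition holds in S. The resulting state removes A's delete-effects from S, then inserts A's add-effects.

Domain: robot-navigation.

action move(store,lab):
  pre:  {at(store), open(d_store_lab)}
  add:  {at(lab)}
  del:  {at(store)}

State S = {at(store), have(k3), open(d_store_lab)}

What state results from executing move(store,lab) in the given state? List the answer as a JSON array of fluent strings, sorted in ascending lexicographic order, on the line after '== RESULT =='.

Progress:
  pre ⊆ S: {at(store), open(d_store_lab)} ⊆ S  — applicable
  S \ del = {have(k3), open(d_store_lab)}
  ∪ add   = {at(lab), have(k3), open(d_store_lab)}

== RESULT ==
["at(lab)", "have(k3)", "open(d_store_lab)"]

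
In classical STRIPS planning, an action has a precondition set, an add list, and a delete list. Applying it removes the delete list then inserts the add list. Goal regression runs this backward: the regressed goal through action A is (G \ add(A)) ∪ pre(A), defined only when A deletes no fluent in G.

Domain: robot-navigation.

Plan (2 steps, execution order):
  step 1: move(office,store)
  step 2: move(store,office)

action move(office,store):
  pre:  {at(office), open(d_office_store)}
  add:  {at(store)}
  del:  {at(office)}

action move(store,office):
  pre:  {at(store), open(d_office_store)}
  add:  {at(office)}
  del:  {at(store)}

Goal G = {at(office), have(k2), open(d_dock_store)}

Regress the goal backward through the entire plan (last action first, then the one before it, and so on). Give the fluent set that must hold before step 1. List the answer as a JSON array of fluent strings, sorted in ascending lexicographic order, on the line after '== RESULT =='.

Regress step by step:
  through step 2 (move(store,office)): drop {at(office)}, keep {have(k2), open(d_dock_store)}, require {at(store), open(d_office_store)}
    → {at(store), have(k2), open(d_dock_store), open(d_office_store)}
  through step 1 (move(office,store)): drop {at(store)}, keep {have(k2), open(d_dock_store), open(d_office_store)}, require {at(office), open(d_office_store)}
    → {at(office), have(k2), open(d_dock_store), open(d_office_store)}

== RESULT ==
["at(office)", "have(k2)", "open(d_dock_store)", "open(d_office_store)"]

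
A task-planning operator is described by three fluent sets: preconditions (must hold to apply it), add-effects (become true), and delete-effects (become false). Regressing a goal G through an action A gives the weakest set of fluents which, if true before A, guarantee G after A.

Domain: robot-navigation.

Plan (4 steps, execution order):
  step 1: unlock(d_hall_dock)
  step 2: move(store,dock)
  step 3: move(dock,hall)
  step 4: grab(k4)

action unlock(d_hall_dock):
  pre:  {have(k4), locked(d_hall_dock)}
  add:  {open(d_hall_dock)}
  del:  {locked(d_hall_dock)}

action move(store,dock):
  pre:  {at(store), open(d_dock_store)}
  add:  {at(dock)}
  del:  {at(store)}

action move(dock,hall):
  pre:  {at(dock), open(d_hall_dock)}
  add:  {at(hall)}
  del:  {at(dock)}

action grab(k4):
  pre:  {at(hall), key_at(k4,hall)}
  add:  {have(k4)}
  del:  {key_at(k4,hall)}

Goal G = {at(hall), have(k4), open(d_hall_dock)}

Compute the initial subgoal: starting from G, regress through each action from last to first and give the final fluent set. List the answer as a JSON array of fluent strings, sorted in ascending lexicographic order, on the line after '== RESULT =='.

Regress step by step:
  through step 4 (grab(k4)): drop {have(k4)}, keep {at(hall), open(d_hall_dock)}, require {at(hall), key_at(k4,hall)}
    → {at(hall), key_at(k4,hall), open(d_hall_dock)}
  through step 3 (move(dock,hall)): drop {at(hall)}, keep {key_at(k4,hall), open(d_hall_dock)}, require {at(dock), open(d_hall_dock)}
    → {at(dock), key_at(k4,hall), open(d_hall_dock)}
  through step 2 (move(store,dock)): drop {at(dock)}, keep {key_at(k4,hall), open(d_hall_dock)}, require {at(store), open(d_dock_store)}
    → {at(store), key_at(k4,hall), open(d_dock_store), open(d_hall_dock)}
  through step 1 (unlock(d_hall_dock)): drop {open(d_hall_dock)}, keep {at(store), key_at(k4,hall), open(d_dock_store)}, require {have(k4), locked(d_hall_dock)}
    → {at(store), have(k4), key_at(k4,hall), locked(d_hall_dock), open(d_dock_store)}

== RESULT ==
["at(store)", "have(k4)", "key_at(k4,hall)", "locked(d_hall_dock)", "open(d_dock_store)"]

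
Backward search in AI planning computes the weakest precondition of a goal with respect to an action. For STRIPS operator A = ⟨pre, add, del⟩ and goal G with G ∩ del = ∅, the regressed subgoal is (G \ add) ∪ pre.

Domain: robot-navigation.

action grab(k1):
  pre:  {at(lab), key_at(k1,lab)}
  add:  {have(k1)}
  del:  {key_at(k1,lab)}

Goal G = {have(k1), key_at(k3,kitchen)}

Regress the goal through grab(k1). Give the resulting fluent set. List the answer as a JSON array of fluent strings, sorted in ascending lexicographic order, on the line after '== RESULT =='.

Regress:
  G ∩ del = {}  (empty — regression defined)
  G \ add = {have(k1), key_at(k3,kitchen)} \ {have(k1)} = {key_at(k3,kitchen)}
  ∪ pre   = {key_at(k3,kitchen)} ∪ {at(lab), key_at(k1,lab)}
          = {at(lab), key_at(k1,lab), key_at(k3,kitchen)}

== RESULT ==
["at(lab)", "key_at(k1,lab)", "key_at(k3,kitchen)"]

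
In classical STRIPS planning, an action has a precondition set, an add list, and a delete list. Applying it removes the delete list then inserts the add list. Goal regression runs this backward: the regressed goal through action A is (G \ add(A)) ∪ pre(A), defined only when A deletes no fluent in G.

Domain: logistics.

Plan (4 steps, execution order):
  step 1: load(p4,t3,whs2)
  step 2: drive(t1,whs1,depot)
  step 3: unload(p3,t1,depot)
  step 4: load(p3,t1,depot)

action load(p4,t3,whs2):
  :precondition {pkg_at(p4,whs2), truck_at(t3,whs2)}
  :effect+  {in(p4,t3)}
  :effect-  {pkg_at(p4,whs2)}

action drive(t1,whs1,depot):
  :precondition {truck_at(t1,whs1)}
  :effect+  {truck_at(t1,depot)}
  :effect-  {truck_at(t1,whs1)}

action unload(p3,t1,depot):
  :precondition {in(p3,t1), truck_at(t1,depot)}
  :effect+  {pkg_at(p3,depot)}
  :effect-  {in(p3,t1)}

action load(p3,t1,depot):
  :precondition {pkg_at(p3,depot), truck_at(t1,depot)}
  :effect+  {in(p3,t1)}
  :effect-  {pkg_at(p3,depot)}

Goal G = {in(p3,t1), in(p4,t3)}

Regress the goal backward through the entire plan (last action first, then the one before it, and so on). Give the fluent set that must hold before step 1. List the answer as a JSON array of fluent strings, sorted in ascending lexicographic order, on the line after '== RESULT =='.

Regress step by step:
  through step 4 (load(p3,t1,depot)): drop {in(p3,t1)}, keep {in(p4,t3)}, require {pkg_at(p3,depot), truck_at(t1,depot)}
    → {in(p4,t3), pkg_at(p3,depot), truck_at(t1,depot)}
  through step 3 (unload(p3,t1,depot)): drop {pkg_at(p3,depot)}, keep {in(p4,t3), truck_at(t1,depot)}, require {in(p3,t1), truck_at(t1,depot)}
    → {in(p3,t1), in(p4,t3), truck_at(t1,depot)}
  through step 2 (drive(t1,whs1,depot)): drop {truck_at(t1,depot)}, keep {in(p3,t1), in(p4,t3)}, require {truck_at(t1,whs1)}
    → {in(p3,t1), in(p4,t3), truck_at(t1,whs1)}
  through step 1 (load(p4,t3,whs2)): drop {in(p4,t3)}, keep {in(p3,t1), truck_at(t1,whs1)}, require {pkg_at(p4,whs2), truck_at(t3,whs2)}
    → {in(p3,t1), pkg_at(p4,whs2), truck_at(t1,whs1), truck_at(t3,whs2)}

== RESULT ==
["in(p3,t1)", "pkg_at(p4,whs2)", "truck_at(t1,whs1)", "truck_at(t3,whs2)"]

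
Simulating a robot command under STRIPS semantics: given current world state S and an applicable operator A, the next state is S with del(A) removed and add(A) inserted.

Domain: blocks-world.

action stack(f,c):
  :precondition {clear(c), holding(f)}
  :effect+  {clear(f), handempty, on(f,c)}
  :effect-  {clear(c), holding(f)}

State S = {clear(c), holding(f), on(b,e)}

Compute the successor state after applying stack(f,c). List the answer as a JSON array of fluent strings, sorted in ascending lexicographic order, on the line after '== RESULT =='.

Compute (S \ del) ∪ add:
  pre ⊆ S: {clear(c), holding(f)} ⊆ S  — applicable
  S \ del = {on(b,e)}
  ∪ add   = {clear(f), handempty, on(b,e), on(f,c)}

== RESULT ==
["clear(f)", "handempty", "on(b,e)", "on(f,c)"]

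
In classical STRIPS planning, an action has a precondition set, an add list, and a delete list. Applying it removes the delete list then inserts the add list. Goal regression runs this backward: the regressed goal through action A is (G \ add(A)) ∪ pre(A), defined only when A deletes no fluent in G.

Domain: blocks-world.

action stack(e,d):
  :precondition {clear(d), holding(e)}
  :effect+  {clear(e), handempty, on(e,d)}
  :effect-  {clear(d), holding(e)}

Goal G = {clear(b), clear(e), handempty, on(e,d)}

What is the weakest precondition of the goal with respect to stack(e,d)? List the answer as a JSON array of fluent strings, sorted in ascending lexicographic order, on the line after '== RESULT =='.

Regress:
  G ∩ del = {}  (empty — regression defined)
  G \ add = {clear(b), clear(e), handempty, on(e,d)} \ {clear(e), handempty, on(e,d)} = {clear(b)}
  ∪ pre   = {clear(b)} ∪ {clear(d), holding(e)}
          = {clear(b), clear(d), holding(e)}

== RESULT ==
["clear(b)", "clear(d)", "holding(e)"]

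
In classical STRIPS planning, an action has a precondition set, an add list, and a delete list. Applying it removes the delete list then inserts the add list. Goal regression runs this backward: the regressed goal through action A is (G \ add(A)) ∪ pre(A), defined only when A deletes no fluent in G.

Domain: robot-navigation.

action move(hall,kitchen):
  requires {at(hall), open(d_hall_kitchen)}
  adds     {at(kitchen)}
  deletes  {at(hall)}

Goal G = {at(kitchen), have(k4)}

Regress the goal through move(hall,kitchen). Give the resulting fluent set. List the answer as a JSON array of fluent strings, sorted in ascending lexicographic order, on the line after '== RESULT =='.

Compute (G \ add) ∪ pre:
  G ∩ del = {}  (empty — regression defined)
  G \ add = {at(kitchen), have(k4)} \ {at(kitchen)} = {have(k4)}
  ∪ pre   = {have(k4)} ∪ {at(hall), open(d_hall_kitchen)}
          = {at(hall), have(k4), open(d_hall_kitchen)}

== RESULT ==
["at(hall)", "have(k4)", "open(d_hall_kitchen)"]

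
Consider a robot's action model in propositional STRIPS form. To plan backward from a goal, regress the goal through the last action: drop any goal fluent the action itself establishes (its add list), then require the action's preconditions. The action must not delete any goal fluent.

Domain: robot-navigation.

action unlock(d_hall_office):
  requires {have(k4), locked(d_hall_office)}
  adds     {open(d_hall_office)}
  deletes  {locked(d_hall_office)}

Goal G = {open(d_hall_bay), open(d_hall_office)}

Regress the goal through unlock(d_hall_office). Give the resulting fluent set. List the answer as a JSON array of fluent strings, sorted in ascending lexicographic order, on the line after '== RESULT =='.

Regress:
  G ∩ del = {}  (empty — regression defined)
  G \ add = {open(d_hall_bay), open(d_hall_office)} \ {open(d_hall_office)} = {open(d_hall_bay)}
  ∪ pre   = {open(d_hall_bay)} ∪ {have(k4), locked(d_hall_office)}
          = {have(k4), locked(d_hall_office), open(d_hall_bay)}

== RESULT ==
["have(k4)", "locked(d_hall_office)", "open(d_hall_bay)"]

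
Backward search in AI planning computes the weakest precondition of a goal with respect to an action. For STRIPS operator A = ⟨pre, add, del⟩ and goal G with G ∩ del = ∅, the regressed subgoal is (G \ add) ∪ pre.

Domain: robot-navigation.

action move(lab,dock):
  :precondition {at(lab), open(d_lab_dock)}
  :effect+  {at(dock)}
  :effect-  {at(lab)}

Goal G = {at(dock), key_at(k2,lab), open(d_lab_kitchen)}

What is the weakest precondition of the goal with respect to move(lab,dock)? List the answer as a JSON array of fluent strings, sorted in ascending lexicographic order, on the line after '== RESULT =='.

Compute (G \ add) ∪ pre:
  G ∩ del = {}  (empty — regression defined)
  G \ add = {at(dock), key_at(k2,lab), open(d_lab_kitchen)} \ {at(dock)} = {key_at(k2,lab), open(d_lab_kitchen)}
  ∪ pre   = {key_at(k2,lab), open(d_lab_kitchen)} ∪ {at(lab), open(d_lab_dock)}
          = {at(lab), key_at(k2,lab), open(d_lab_dock), open(d_lab_kitchen)}

== RESULT ==
["at(lab)", "key_at(k2,lab)", "open(d_lab_dock)", "open(d_lab_kitchen)"]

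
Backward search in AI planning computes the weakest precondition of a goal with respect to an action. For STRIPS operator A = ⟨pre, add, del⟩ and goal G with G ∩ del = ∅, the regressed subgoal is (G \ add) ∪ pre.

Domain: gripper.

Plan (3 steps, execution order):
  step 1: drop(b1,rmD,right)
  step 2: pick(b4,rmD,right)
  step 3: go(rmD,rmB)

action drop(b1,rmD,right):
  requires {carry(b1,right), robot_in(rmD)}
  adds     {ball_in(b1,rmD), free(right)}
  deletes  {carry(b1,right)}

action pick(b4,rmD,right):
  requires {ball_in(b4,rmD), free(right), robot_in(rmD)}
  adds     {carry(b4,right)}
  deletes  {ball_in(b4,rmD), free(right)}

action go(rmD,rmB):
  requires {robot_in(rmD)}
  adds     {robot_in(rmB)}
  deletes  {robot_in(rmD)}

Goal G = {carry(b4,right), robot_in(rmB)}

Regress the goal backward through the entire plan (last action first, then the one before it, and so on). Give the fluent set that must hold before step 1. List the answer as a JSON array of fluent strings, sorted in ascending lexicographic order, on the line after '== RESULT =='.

Work backward from the goal:
  through step 3 (go(rmD,rmB)): drop {robot_in(rmB)}, keep {carry(b4,right)}, require {robot_in(rmD)}
    → {carry(b4,right), robot_in(rmD)}
  through step 2 (pick(b4,rmD,right)): drop {carry(b4,right)}, keep {robot_in(rmD)}, require {ball_in(b4,rmD), free(right), robot_in(rmD)}
    → {ball_in(b4,rmD), free(right), robot_in(rmD)}
  through step 1 (drop(b1,rmD,right)): drop {free(right)}, keep {ball_in(b4,rmD), robot_in(rmD)}, require {carry(b1,right), robot_in(rmD)}
    → {ball_in(b4,rmD), carry(b1,right), robot_in(rmD)}

== RESULT ==
["ball_in(b4,rmD)", "carry(b1,right)", "robot_in(rmD)"]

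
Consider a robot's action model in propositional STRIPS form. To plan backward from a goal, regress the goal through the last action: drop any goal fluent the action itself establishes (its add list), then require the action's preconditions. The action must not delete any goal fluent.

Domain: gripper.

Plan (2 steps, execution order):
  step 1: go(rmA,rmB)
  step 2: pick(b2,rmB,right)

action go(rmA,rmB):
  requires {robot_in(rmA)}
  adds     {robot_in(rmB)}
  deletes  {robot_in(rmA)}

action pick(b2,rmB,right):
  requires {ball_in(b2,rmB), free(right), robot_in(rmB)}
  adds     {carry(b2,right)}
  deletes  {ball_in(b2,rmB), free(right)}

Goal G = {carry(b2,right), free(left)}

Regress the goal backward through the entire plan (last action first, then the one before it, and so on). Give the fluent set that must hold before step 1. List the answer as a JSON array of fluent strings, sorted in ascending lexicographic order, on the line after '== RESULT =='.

Regress step by step:
  through step 2 (pick(b2,rmB,right)): drop {carry(b2,right)}, keep {free(left)}, require {ball_in(b2,rmB), free(right), robot_in(rmB)}
    → {ball_in(b2,rmB), free(left), free(right), robot_in(rmB)}
  through step 1 (go(rmA,rmB)): drop {robot_in(rmB)}, keep {ball_in(b2,rmB), free(left), free(right)}, require {robot_in(rmA)}
    → {ball_in(b2,rmB), free(left), free(right), robot_in(rmA)}

== RESULT ==
["ball_in(b2,rmB)", "free(left)", "free(right)", "robot_in(rmA)"]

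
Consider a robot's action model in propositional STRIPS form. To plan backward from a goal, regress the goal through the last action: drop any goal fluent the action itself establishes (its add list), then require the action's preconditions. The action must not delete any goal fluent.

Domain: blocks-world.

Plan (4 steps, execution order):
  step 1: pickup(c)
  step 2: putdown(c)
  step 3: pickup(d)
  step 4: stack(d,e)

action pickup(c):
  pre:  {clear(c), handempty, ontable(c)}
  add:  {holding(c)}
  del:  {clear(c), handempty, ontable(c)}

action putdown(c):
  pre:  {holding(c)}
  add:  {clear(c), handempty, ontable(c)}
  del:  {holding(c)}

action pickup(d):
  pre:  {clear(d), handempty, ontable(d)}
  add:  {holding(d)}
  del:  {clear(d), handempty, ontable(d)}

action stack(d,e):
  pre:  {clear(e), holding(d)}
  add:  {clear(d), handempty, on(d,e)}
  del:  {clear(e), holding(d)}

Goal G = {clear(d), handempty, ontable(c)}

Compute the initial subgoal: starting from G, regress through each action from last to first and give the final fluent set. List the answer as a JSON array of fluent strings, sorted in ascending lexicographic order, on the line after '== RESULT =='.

Work backward from the goal:
  through step 4 (stack(d,e)): drop {clear(d), handempty}, keep {ontable(c)}, require {clear(e), holding(d)}
    → {clear(e), holding(d), ontable(c)}
  through step 3 (pickup(d)): drop {holding(d)}, keep {clear(e), ontable(c)}, require {clear(d), handempty, ontable(d)}
    → {clear(d), clear(e), handempty, ontable(c), ontable(d)}
  through step 2 (putdown(c)): drop {handempty, ontable(c)}, keep {clear(d), clear(e), ontable(d)}, require {holding(c)}
    → {clear(d), clear(e), holding(c), ontable(d)}
  through step 1 (pickup(c)): drop {holding(c)}, keep {clear(d), clear(e), ontable(d)}, require {clear(c), handempty, ontable(c)}
    → {clear(c), clear(d), clear(e), handempty, ontable(c), ontable(d)}

== RESULT ==
["clear(c)", "clear(d)", "clear(e)", "handempty", "ontable(c)", "ontable(d)"]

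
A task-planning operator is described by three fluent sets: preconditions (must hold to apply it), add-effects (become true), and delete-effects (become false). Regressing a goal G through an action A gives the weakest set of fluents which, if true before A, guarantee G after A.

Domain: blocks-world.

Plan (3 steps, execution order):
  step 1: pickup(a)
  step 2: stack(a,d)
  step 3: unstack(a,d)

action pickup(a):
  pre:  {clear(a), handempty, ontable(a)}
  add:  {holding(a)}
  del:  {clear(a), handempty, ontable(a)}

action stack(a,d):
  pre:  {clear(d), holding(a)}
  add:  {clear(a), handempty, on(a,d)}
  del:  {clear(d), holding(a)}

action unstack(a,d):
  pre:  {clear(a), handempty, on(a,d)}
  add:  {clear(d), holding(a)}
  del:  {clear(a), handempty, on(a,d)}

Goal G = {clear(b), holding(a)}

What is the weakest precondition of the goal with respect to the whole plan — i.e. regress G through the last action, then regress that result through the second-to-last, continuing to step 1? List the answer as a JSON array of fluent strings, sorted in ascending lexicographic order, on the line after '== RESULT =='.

Work backward from the goal:
  through step 3 (unstack(a,d)): drop {holding(a)}, keep {clear(b)}, require {clear(a), handempty, on(a,d)}
    → {clear(a), clear(b), handempty, on(a,d)}
  through step 2 (stack(a,d)): drop {clear(a), handempty, on(a,d)}, keep {clear(b)}, require {clear(d), holding(a)}
    → {clear(b), clear(d), holding(a)}
  through step 1 (pickup(a)): drop {holding(a)}, keep {clear(b), clear(d)}, require {clear(a), handempty, ontable(a)}
    → {clear(a), clear(b), clear(d), handempty, ontable(a)}

== RESULT ==
["clear(a)", "clear(b)", "clear(d)", "handempty", "ontable(a)"]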